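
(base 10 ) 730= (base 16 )2da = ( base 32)MQ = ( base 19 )208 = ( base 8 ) 1332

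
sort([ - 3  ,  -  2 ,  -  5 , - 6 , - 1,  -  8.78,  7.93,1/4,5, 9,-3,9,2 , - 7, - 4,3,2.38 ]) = [-8.78,-7, - 6,-5 ,-4, - 3, - 3 ,-2,  -  1, 1/4,2 , 2.38,3, 5, 7.93, 9,9] 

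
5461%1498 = 967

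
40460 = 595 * 68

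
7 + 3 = 10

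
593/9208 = 593/9208 = 0.06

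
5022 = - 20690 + 25712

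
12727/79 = 161 + 8/79 = 161.10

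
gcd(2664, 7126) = 2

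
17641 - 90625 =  - 72984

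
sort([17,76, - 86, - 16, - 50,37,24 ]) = [ - 86,- 50 ,-16,17,24,37, 76]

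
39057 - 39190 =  - 133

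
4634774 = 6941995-2307221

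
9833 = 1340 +8493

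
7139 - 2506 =4633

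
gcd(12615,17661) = 2523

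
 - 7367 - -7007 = -360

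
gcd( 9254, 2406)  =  2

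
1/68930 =1/68930 = 0.00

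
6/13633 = 6/13633 = 0.00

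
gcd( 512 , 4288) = 64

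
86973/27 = 3221 + 2/9 = 3221.22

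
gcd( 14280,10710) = 3570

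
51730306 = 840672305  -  788941999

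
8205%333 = 213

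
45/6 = 7 + 1/2 = 7.50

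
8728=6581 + 2147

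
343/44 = 343/44=7.80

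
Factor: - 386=-2^1 * 193^1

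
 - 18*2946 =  - 53028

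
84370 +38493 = 122863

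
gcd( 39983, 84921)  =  1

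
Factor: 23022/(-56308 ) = -11511/28154 = - 2^( - 1 )*3^2*7^(  -  1 )*1279^1*2011^( - 1 ) 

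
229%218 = 11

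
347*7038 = 2442186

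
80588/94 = 857+15/47 = 857.32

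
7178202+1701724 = 8879926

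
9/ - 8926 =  - 1 + 8917/8926 = -0.00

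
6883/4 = 6883/4 = 1720.75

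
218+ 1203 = 1421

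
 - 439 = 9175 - 9614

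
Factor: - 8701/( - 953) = 7^1*11^1 * 113^1 * 953^( - 1)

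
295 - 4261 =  - 3966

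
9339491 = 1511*6181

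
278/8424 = 139/4212 =0.03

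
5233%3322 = 1911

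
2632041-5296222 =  - 2664181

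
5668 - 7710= -2042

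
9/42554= 9/42554=0.00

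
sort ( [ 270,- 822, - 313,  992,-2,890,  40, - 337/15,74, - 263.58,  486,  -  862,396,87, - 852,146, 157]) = [ - 862,-852 ,- 822, -313, - 263.58, - 337/15, - 2, 40, 74, 87, 146 , 157, 270,396,  486,890, 992]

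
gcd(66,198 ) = 66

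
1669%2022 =1669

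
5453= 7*779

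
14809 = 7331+7478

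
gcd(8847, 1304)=1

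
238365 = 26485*9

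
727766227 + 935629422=1663395649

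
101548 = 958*106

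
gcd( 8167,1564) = 1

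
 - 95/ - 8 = 95/8 = 11.88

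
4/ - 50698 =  - 2/25349 = -0.00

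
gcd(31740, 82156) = 92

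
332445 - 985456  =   - 653011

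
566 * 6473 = 3663718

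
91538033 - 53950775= 37587258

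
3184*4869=15502896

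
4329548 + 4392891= 8722439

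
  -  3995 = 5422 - 9417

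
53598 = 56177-2579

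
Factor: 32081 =7^1*4583^1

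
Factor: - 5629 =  - 13^1*433^1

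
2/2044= 1/1022 = 0.00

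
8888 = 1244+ 7644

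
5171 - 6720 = - 1549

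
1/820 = 1/820 =0.00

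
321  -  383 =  - 62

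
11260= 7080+4180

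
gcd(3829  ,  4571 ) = 7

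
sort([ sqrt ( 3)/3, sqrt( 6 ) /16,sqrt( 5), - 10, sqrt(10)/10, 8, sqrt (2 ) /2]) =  [-10, sqrt(6 )/16, sqrt(10)/10 , sqrt( 3)/3, sqrt( 2) /2,sqrt(5), 8]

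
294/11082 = 49/1847 = 0.03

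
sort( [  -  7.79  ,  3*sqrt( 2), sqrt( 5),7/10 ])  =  [-7.79, 7/10,sqrt(5),3*sqrt(2 )]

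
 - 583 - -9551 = 8968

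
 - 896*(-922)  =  826112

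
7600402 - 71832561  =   -64232159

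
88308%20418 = 6636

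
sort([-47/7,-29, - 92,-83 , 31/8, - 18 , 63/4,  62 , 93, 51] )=[-92, - 83,-29  ,-18 ,-47/7,31/8, 63/4,  51,  62, 93 ] 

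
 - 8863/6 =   -  1478 + 5/6= - 1477.17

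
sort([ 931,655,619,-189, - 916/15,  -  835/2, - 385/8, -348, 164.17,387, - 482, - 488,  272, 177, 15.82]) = [-488,  -  482,-835/2, - 348, - 189, - 916/15 , -385/8, 15.82,  164.17,177,  272,387,  619,  655,931]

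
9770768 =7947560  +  1823208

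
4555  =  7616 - 3061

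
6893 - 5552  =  1341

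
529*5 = 2645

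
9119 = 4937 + 4182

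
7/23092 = 7/23092 = 0.00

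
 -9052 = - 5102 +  - 3950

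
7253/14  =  7253/14 = 518.07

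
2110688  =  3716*568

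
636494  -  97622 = 538872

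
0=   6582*0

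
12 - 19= -7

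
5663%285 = 248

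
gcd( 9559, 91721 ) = 1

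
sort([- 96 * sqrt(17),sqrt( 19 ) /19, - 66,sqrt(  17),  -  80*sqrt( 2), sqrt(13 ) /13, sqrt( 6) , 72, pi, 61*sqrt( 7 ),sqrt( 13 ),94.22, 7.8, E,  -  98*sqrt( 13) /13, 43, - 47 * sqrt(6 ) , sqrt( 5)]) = [-96*sqrt( 17) , - 47*sqrt( 6 ), - 80 * sqrt (2 ), - 66, - 98 * sqrt( 13)/13, sqrt(19)/19, sqrt( 13) /13, sqrt(5) , sqrt( 6 ),E,pi, sqrt (13 ), sqrt( 17 ),7.8,43 , 72,94.22, 61*sqrt(  7 )]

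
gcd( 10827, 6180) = 3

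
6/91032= 1/15172 = 0.00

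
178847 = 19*9413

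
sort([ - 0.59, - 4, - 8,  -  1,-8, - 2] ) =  [ - 8, - 8,-4, - 2, - 1,-0.59 ] 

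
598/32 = 18 + 11/16= 18.69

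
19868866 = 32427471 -12558605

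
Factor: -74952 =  - 2^3*3^3  *347^1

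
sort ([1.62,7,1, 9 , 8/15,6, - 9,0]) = [- 9,0,  8/15, 1,1.62, 6, 7,9 ]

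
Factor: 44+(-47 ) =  - 3^1 = -3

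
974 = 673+301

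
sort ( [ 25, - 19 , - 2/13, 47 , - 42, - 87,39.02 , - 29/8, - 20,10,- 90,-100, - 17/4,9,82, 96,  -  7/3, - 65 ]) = [ - 100, - 90, - 87, - 65, - 42,  -  20, - 19 ,-17/4, - 29/8, - 7/3, - 2/13,  9,10,25,39.02,47, 82 , 96]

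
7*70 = 490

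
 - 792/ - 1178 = 396/589 = 0.67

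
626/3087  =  626/3087  =  0.20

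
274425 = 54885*5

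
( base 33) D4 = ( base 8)661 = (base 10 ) 433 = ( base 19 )13f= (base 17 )188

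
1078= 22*49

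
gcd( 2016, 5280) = 96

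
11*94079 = 1034869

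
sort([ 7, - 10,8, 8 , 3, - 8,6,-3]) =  [ - 10, - 8, - 3, 3, 6, 7, 8,8]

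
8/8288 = 1/1036 = 0.00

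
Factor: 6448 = 2^4*13^1*31^1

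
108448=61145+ 47303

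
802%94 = 50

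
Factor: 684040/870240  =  2^(  -  2 ) * 3^(-1)*37^( - 1)*349^1 =349/444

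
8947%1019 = 795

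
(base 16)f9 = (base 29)8H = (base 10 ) 249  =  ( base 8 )371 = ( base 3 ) 100020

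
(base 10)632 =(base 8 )1170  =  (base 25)107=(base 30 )L2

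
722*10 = 7220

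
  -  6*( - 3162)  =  18972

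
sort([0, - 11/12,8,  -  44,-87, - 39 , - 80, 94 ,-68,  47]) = [ - 87, - 80,  -  68, - 44  ,-39, - 11/12, 0,  8,47,  94] 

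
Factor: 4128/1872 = 2^1* 3^( - 1 )*13^(- 1) *43^1 = 86/39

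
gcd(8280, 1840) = 920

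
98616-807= 97809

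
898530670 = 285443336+613087334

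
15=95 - 80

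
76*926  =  70376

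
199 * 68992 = 13729408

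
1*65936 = 65936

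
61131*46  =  2812026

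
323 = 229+94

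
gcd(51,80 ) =1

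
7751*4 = 31004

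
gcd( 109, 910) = 1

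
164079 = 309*531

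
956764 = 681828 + 274936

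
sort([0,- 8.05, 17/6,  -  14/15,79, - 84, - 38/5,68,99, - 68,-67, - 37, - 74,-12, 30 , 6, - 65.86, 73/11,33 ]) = [-84 , - 74, - 68, - 67, - 65.86 , - 37,-12,-8.05 , - 38/5,-14/15, 0, 17/6 , 6,73/11, 30 , 33 , 68, 79,99]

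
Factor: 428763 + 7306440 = 7735203= 3^3*7^1 *40927^1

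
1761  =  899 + 862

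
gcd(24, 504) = 24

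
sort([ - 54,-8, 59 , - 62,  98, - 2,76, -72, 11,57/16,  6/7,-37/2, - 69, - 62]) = [ - 72,-69, - 62, - 62, - 54, - 37/2  , - 8, - 2,6/7, 57/16, 11, 59, 76,98 ] 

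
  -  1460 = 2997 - 4457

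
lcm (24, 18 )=72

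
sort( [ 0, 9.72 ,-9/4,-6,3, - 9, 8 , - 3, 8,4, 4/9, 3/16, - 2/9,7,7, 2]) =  [ - 9, - 6, - 3 , - 9/4, - 2/9 , 0, 3/16, 4/9,2 , 3 , 4, 7 , 7,8,  8,9.72] 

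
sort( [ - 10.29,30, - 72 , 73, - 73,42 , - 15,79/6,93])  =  [ - 73,-72, - 15, - 10.29,79/6, 30, 42,  73,93] 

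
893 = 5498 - 4605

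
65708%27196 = 11316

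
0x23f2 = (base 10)9202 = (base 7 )35554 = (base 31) 9hq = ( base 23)H92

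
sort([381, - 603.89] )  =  [ - 603.89,  381] 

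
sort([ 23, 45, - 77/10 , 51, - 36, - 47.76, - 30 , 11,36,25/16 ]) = [ - 47.76,  -  36,-30, - 77/10, 25/16, 11 , 23 , 36, 45,51]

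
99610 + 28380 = 127990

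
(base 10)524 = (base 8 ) 1014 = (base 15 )24E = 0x20c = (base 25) KO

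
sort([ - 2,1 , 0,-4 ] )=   [ - 4, - 2,0,1 ] 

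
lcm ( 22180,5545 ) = 22180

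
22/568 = 11/284 = 0.04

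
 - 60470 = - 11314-49156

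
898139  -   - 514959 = 1413098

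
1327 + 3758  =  5085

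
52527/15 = 17509/5 = 3501.80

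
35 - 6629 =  - 6594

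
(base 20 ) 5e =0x72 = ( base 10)114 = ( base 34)3c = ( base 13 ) 8a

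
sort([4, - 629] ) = [ - 629,4 ] 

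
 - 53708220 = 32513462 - 86221682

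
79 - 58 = 21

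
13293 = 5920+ 7373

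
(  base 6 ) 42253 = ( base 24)9M9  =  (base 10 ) 5721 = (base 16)1659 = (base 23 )AIH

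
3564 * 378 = 1347192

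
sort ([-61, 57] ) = [ - 61,57] 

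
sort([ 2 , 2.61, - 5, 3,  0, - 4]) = [  -  5, - 4,0,  2 , 2.61,3]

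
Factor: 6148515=3^1 * 5^1*409901^1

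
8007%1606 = 1583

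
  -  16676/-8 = 2084 + 1/2 = 2084.50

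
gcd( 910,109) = 1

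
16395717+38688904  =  55084621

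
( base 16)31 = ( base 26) 1N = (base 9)54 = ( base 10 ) 49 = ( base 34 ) 1f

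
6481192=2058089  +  4423103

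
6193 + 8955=15148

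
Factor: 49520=2^4*5^1*619^1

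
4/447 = 4/447= 0.01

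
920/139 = 6  +  86/139 = 6.62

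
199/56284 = 199/56284 = 0.00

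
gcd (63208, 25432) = 8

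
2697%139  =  56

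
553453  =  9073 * 61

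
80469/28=80469/28=2873.89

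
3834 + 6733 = 10567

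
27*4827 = 130329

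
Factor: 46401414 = 2^1 *3^1 * 1151^1*6719^1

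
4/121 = 4/121= 0.03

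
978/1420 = 489/710  =  0.69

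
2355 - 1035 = 1320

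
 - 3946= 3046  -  6992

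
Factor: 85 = 5^1*17^1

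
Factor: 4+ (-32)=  - 2^2*7^1 =-  28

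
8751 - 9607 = - 856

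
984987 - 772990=211997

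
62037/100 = 620 + 37/100 = 620.37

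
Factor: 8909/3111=3^(  -  1)*17^(  -  1) *59^1*61^(  -  1)*151^1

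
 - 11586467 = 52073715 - 63660182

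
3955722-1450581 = 2505141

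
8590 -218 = 8372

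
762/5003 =762/5003 =0.15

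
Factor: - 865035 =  - 3^2*5^1 * 47^1*409^1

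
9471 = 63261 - 53790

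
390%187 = 16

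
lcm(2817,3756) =11268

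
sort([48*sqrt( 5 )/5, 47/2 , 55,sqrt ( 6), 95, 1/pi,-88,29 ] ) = [-88,1/pi , sqrt( 6 ), 48 *sqrt(5)/5,47/2,29, 55 , 95]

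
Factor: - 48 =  - 2^4*3^1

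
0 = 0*636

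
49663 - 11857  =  37806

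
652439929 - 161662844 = 490777085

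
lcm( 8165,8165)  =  8165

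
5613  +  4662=10275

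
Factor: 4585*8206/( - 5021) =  - 37624510/5021= - 2^1*5^1*7^1 * 11^1*131^1 *373^1*5021^( - 1)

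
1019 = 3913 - 2894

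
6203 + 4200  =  10403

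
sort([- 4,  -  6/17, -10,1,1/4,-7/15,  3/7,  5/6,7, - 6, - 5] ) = [ - 10, - 6, - 5, - 4, - 7/15, - 6/17,1/4,  3/7, 5/6, 1,  7] 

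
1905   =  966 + 939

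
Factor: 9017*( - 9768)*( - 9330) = 2^4 *3^2*5^1*11^1*37^1*71^1*127^1*311^1 = 821768262480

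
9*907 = 8163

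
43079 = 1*43079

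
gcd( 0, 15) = 15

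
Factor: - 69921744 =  - 2^4*3^1 * 1456703^1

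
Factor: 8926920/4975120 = 2^( - 1)*3^2*137^1*  181^1*62189^( - 1) = 223173/124378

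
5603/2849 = 1+2754/2849 = 1.97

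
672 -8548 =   -  7876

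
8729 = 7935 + 794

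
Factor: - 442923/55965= -5^( - 1)*7^( - 1 )*277^1   =  - 277/35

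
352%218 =134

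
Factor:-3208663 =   -  19^1*97^1 *1741^1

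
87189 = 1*87189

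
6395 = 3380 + 3015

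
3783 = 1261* 3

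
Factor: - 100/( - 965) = 2^2*5^1 * 193^( - 1 ) = 20/193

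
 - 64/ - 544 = 2/17= 0.12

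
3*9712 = 29136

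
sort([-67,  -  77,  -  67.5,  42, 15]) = [ - 77, - 67.5, - 67,  15, 42 ]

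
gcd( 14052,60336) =12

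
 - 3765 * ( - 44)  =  165660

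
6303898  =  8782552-2478654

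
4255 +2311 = 6566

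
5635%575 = 460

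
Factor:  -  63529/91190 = - 2^ ( - 1 )*5^(-1 )*11^( - 1 )*17^1*37^1*101^1*829^( - 1 ) 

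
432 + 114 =546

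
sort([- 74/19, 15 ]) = [ - 74/19, 15]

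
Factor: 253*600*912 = 2^7*3^2*5^2*11^1*19^1*23^1  =  138441600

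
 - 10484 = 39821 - 50305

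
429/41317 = 429/41317=0.01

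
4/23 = 4/23 = 0.17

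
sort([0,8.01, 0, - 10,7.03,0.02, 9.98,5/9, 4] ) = [-10, 0,0,0.02,5/9,4,7.03,8.01, 9.98]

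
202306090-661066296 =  - 458760206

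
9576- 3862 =5714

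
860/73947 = 860/73947  =  0.01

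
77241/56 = 77241/56 = 1379.30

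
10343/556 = 18 + 335/556 = 18.60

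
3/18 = 1/6 = 0.17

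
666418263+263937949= 930356212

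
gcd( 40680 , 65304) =72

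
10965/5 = 2193   =  2193.00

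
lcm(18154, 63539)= 127078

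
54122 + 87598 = 141720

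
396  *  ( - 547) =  - 216612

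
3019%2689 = 330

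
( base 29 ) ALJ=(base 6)105502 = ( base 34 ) 7rs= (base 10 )9038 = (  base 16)234E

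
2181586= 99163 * 22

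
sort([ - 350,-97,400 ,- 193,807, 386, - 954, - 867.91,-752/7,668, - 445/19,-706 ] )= [ - 954, -867.91, - 706, - 350, - 193,  -  752/7,-97, - 445/19, 386, 400,668,807] 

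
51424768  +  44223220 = 95647988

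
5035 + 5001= 10036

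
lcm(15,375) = 375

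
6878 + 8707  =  15585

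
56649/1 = 56649 = 56649.00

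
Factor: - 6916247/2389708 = - 2^(  -  2)*13^1 * 19^1*293^( - 1)*2039^( - 1 )*28001^1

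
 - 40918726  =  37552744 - 78471470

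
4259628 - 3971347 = 288281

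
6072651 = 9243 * 657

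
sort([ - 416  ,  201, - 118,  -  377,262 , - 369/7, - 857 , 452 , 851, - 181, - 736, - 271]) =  [  -  857 , - 736, - 416, - 377, - 271, - 181 ,  -  118, - 369/7,201,262 , 452, 851] 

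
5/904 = 5/904 = 0.01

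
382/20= 191/10 = 19.10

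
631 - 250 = 381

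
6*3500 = 21000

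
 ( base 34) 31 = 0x67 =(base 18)5d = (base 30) 3D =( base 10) 103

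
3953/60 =3953/60 = 65.88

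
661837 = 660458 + 1379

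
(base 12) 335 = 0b111011001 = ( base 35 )di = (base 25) in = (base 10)473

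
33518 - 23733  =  9785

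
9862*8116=80039992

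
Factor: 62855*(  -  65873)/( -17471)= 5^1 * 13^1*19^1*967^1*3467^1*17471^(-1 ) = 4140447415/17471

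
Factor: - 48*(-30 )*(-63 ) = -90720 = -  2^5*3^4*5^1*7^1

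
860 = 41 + 819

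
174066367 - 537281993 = -363215626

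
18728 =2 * 9364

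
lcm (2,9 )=18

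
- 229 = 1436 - 1665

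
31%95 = 31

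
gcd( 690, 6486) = 138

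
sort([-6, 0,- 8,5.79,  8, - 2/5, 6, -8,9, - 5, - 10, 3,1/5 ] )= [-10 , - 8, -8, - 6, - 5,- 2/5, 0, 1/5, 3, 5.79, 6 , 8,9 ]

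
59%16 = 11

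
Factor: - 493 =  - 17^1*29^1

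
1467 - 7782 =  - 6315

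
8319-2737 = 5582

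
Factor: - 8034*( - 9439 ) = 2^1*3^1*13^1*103^1*9439^1 = 75832926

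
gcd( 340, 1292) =68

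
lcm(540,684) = 10260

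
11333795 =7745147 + 3588648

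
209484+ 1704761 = 1914245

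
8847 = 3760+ 5087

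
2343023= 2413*971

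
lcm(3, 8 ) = 24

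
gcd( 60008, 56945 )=1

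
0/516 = 0 = 0.00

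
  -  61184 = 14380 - 75564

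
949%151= 43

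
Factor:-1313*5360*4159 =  - 2^4 * 5^1*13^1  *67^1*101^1*4159^1 = - 29269711120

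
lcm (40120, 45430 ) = 3089240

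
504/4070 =252/2035 = 0.12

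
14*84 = 1176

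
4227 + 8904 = 13131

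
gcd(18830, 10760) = 2690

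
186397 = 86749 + 99648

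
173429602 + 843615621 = 1017045223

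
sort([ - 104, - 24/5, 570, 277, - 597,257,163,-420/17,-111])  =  [ - 597, - 111, - 104, - 420/17, - 24/5,163, 257 , 277 , 570]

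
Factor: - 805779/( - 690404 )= 873/748 = 2^( - 2)*3^2*11^ (  -  1)*17^( - 1)*97^1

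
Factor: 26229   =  3^1*7^1*1249^1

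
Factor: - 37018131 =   -  3^1*12339377^1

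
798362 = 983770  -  185408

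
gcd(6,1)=1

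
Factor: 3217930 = 2^1 * 5^1 * 17^1*23^1*823^1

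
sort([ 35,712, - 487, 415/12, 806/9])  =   [ - 487,415/12, 35, 806/9,712]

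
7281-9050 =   -  1769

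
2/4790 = 1/2395 = 0.00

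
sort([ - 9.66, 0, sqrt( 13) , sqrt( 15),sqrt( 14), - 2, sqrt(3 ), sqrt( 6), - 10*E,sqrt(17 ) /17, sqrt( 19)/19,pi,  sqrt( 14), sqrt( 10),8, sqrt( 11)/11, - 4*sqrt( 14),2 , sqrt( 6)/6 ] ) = [ - 10 * E,-4* sqrt( 14) ,  -  9.66 ,-2, 0, sqrt( 19)/19 , sqrt( 17) /17, sqrt( 11)/11,sqrt( 6)/6, sqrt( 3),  2 , sqrt( 6),pi,sqrt(10 ), sqrt( 13 )  ,  sqrt( 14),  sqrt( 14),  sqrt(15), 8 ] 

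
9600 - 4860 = 4740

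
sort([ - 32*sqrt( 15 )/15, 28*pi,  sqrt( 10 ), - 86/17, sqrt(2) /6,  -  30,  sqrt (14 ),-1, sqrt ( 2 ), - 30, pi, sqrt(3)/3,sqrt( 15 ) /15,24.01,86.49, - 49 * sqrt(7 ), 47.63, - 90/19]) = [-49 * sqrt (7) ,-30, - 30,- 32 * sqrt (15)/15 , - 86/17, - 90/19,-1  ,  sqrt (2 ) /6,sqrt (15 ) /15, sqrt( 3 )/3, sqrt( 2), pi, sqrt(10) , sqrt (14 ), 24.01, 47.63, 86.49, 28 *pi]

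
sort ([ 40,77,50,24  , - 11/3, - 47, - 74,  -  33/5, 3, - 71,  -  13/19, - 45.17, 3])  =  [ - 74,  -  71,- 47, - 45.17, - 33/5,-11/3, - 13/19, 3,3,24,40,50,77] 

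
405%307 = 98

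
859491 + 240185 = 1099676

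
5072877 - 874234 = 4198643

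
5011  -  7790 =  - 2779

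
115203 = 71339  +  43864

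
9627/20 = 481 + 7/20 =481.35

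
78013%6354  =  1765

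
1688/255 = 1688/255 = 6.62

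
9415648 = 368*25586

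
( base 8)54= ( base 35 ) 19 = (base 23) 1L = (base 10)44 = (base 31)1D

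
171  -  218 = -47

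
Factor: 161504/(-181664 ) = -7^1 * 103^1* 811^( - 1 ) = - 721/811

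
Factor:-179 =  - 179^1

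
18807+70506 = 89313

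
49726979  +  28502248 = 78229227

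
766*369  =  282654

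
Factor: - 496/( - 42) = 248/21 = 2^3*3^(- 1 )*7^( - 1 ) * 31^1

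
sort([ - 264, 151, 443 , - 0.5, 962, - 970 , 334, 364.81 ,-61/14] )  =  [ - 970 , - 264, - 61/14, - 0.5,151, 334 , 364.81, 443, 962]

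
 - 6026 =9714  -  15740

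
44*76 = 3344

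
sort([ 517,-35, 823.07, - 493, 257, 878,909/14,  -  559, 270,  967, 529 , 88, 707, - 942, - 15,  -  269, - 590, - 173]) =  [ - 942, - 590, - 559, - 493, - 269, - 173,-35, - 15, 909/14, 88, 257, 270, 517, 529,  707, 823.07, 878 , 967 ]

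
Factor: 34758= 2^1  *3^2 * 1931^1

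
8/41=8/41 =0.20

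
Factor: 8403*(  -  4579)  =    -  38477337 = - 3^1 *19^1 * 241^1*2801^1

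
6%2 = 0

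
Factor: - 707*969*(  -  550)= 2^1*3^1*5^2*7^1*11^1*17^1 *19^1*101^1 = 376795650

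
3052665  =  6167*495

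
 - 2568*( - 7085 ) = 18194280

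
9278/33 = 281+5/33  =  281.15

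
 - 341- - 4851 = 4510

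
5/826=5/826=0.01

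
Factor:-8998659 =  - 3^2 * 37^1*61^1*443^1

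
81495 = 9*9055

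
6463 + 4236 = 10699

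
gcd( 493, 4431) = 1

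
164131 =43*3817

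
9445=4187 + 5258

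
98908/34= 49454/17 =2909.06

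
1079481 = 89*12129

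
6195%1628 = 1311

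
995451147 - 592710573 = 402740574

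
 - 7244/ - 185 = 7244/185  =  39.16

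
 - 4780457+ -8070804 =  - 12851261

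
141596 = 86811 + 54785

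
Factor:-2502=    - 2^1*3^2*139^1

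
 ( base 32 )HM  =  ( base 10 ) 566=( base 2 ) 1000110110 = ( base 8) 1066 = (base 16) 236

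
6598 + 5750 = 12348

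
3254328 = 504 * 6457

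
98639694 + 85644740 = 184284434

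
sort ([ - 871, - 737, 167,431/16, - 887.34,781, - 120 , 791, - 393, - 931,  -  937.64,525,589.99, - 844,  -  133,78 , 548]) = [ -937.64, - 931, - 887.34, - 871, - 844, - 737, - 393, - 133,  -  120,431/16, 78,167,  525 , 548, 589.99,781,791]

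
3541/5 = 3541/5 = 708.20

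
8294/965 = 8 + 574/965= 8.59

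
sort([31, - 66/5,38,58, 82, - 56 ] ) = [ - 56, - 66/5,31,38, 58, 82]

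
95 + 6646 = 6741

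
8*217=1736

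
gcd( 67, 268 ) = 67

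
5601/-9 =-623+2/3 = - 622.33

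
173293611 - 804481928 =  - 631188317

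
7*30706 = 214942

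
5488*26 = 142688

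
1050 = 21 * 50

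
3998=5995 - 1997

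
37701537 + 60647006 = 98348543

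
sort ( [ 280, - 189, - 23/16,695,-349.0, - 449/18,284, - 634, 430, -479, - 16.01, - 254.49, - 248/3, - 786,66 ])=[ - 786, - 634, - 479, - 349.0, -254.49, - 189 , - 248/3, - 449/18, - 16.01,-23/16,66,280,284, 430, 695 ] 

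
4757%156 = 77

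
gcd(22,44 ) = 22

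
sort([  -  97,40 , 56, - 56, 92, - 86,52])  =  [ - 97,-86, - 56 , 40, 52,56,92] 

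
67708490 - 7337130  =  60371360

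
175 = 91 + 84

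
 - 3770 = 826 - 4596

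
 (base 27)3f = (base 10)96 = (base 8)140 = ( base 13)75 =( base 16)60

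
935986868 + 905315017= 1841301885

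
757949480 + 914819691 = 1672769171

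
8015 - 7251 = 764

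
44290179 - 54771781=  - 10481602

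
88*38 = 3344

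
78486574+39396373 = 117882947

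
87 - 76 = 11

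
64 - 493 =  - 429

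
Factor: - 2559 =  - 3^1*853^1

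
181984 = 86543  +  95441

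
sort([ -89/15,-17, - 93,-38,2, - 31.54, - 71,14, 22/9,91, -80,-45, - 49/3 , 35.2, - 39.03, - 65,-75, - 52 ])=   [-93, - 80 ,-75,- 71, - 65 , - 52, -45,- 39.03, - 38,-31.54, - 17, - 49/3, - 89/15, 2,22/9,14, 35.2,91 ]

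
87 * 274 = 23838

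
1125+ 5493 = 6618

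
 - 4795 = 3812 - 8607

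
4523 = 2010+2513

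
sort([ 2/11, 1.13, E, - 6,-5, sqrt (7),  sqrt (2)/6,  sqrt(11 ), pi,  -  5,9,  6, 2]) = [  -  6,-5,  -  5,  2/11,sqrt(2 )/6,1.13,2, sqrt(7 ),E, pi,sqrt(11), 6, 9]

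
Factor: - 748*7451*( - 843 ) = 4698332364=   2^2 * 3^1*11^1 * 17^1*281^1*7451^1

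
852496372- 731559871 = 120936501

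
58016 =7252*8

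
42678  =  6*7113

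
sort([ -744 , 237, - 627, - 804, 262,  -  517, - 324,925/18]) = [ - 804, - 744, - 627, - 517,-324,925/18, 237, 262 ] 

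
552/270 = 2 + 2/45 = 2.04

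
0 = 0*9948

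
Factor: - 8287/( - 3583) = 3583^(- 1 )*8287^1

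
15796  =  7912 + 7884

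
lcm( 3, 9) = 9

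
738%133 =73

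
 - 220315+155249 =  - 65066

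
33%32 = 1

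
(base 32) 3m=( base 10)118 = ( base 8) 166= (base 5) 433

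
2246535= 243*9245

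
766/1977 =766/1977 = 0.39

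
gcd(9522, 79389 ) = 9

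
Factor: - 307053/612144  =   - 2^(-4 )*3^(- 1)*13^( - 1)*313^1 = - 313/624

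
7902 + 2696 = 10598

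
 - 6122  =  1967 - 8089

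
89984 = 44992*2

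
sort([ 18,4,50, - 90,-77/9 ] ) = [ - 90, - 77/9, 4,18,50 ] 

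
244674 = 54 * 4531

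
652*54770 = 35710040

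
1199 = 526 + 673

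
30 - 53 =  - 23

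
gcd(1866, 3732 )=1866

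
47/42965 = 47/42965 = 0.00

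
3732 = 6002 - 2270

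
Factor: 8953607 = 13^1*199^1*3461^1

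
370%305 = 65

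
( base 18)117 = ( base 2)101011101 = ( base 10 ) 349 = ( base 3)110221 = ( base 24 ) ed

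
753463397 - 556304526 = 197158871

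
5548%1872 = 1804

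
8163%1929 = 447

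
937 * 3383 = 3169871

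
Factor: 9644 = 2^2*2411^1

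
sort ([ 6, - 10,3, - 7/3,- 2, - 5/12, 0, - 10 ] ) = [ - 10,-10 ,  -  7/3, - 2 , - 5/12, 0,3,6]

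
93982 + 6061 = 100043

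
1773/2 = 886  +  1/2 = 886.50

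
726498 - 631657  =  94841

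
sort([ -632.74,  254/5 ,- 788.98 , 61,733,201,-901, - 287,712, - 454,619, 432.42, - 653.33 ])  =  [ - 901 , - 788.98,  -  653.33 , - 632.74 , -454, - 287, 254/5,61, 201,432.42,619, 712, 733 ] 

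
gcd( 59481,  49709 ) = 1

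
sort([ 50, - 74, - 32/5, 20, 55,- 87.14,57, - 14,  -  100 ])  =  [ - 100, - 87.14, - 74, - 14, - 32/5, 20,  50, 55,  57]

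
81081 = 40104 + 40977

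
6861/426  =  2287/142 = 16.11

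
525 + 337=862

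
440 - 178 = 262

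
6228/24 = 519/2 = 259.50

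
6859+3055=9914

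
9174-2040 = 7134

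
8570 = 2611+5959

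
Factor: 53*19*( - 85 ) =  - 85595  =  - 5^1 * 17^1*19^1*53^1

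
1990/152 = 995/76 = 13.09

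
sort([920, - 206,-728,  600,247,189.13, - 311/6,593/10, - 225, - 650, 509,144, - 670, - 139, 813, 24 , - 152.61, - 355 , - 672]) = [ - 728, - 672, - 670, - 650, - 355,-225, - 206, - 152.61 , - 139, -311/6 , 24,593/10, 144, 189.13, 247,509,600,813,920]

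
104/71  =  104/71 = 1.46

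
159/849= 53/283 =0.19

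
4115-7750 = -3635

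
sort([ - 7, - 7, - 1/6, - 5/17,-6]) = [-7, - 7, - 6,-5/17 , - 1/6]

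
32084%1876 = 192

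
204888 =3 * 68296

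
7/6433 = 1/919 = 0.00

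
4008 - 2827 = 1181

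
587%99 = 92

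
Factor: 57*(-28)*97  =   - 154812 = - 2^2*3^1*7^1*19^1* 97^1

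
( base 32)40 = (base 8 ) 200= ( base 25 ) 53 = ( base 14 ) 92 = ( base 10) 128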